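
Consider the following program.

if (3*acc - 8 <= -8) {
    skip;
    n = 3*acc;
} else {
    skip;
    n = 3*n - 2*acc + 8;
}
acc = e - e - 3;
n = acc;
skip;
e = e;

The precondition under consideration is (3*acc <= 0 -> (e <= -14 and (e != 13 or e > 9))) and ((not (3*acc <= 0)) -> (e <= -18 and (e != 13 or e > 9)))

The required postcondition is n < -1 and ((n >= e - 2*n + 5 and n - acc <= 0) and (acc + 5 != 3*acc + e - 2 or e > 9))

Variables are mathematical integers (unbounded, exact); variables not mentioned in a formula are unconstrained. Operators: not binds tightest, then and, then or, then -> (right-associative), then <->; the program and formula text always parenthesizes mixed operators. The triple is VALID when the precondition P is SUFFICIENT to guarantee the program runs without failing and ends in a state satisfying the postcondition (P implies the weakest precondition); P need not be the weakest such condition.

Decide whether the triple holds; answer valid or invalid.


Working backward. After the program, the postcondition n < -1 and ((n >= e - 2*n + 5 and n - acc <= 0) and (acc + 5 != 3*acc + e - 2 or e > 9)) must hold; in canonical form it is n < -1 and 3*n >= e + 5 and n <= acc and (2*acc + e != 7 or e > 9).
Before e := e: n < -1 and 3*n >= e + 5 and n <= acc and (2*acc + e != 7 or e > 9)
Before skip: n < -1 and 3*n >= e + 5 and n <= acc and (2*acc + e != 7 or e > 9)
Before n := acc: acc < -1 and 3*acc >= e + 5 and (2*acc + e != 7 or e > 9)
Before acc := e - e - 3: e <= -14 and (e != 13 or e > 9)
Then branch requires e <= -14 and (e != 13 or e > 9); else branch requires e <= -14 and (e != 13 or e > 9).
Before the if: (3*acc <= 0 -> (e <= -14 and (e != 13 or e > 9))) and ((not (3*acc <= 0)) -> (e <= -14 and (e != 13 or e > 9)))
The weakest precondition is (3*acc <= 0 -> (e <= -14 and (e != 13 or e > 9))) and ((not (3*acc <= 0)) -> (e <= -14 and (e != 13 or e > 9))).
Check whether (3*acc <= 0 -> (e <= -14 and (e != 13 or e > 9))) and ((not (3*acc <= 0)) -> (e <= -18 and (e != 13 or e > 9))) implies it.
Every state satisfying the precondition satisfies the weakest precondition: the implication holds.
Answer: valid


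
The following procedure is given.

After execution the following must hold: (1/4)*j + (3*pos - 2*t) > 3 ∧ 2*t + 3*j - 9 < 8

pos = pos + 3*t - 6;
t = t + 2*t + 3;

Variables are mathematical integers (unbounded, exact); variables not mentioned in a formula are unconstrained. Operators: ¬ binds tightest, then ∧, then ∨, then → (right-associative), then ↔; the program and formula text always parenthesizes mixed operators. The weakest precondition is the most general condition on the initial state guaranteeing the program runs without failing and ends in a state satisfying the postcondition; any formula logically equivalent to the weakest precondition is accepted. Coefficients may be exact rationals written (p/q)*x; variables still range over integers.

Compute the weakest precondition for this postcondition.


Working backward. After the program, the postcondition (1/4)*j + (3*pos - 2*t) > 3 ∧ 2*t + 3*j - 9 < 8 must hold; in canonical form it is (1/4)*j + 3*pos > 2*t + 3 ∧ 3*j + 2*t < 17.
Before t := t + 2*t + 3: (1/4)*j + 3*pos > 6*t + 9 ∧ 3*j + 6*t < 11
Before pos := pos + 3*t - 6: (1/4)*j + 3*pos + 3*t > 27 ∧ 3*j + 6*t < 11
Answer: WP = (1/4)*j + 3*pos + 3*t > 27 ∧ 3*j + 6*t < 11


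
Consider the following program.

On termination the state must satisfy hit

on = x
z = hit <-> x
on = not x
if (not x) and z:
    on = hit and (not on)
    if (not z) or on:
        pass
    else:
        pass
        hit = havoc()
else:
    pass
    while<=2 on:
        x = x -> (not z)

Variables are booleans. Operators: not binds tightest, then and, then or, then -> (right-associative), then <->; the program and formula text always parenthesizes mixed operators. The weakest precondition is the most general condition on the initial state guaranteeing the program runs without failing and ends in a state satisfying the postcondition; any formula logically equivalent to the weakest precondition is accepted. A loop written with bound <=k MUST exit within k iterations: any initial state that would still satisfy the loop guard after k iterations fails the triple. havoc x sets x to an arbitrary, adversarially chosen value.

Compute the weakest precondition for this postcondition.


Working backward. After the program, hit must hold.
Then branch requires (((not z) or (hit and (not on))) -> hit) and ((not z) or (hit and (not on))); else branch requires (on -> ((on -> ((not on) and hit)) and ((not on) -> hit))) and ((not on) -> hit).
Before the if: (((not x) and z) -> ((((not z) or (hit and (not on))) -> hit) and ((not z) or (hit and (not on))))) and ((not ((not x) and z)) -> ((on -> ((on -> ((not on) and hit)) and ((not on) -> hit))) and ((not on) -> hit)))
Before on := not x: (((not x) and z) -> ((((not z) or (hit and x)) -> hit) and ((not z) or (hit and x)))) and ((not ((not x) and z)) -> (((not x) -> (((not x) -> (x and hit)) and (x -> hit))) and (x -> hit)))
Before z := hit <-> x: (((not x) and (hit <-> x)) -> ((((not (hit <-> x)) or (hit and x)) -> hit) and ((not (hit <-> x)) or (hit and x)))) and ((not ((not x) and (hit <-> x))) -> (((not x) -> (((not x) -> (x and hit)) and (x -> hit))) and (x -> hit)))
Before on := x: (((not x) and (hit <-> x)) -> ((((not (hit <-> x)) or (hit and x)) -> hit) and ((not (hit <-> x)) or (hit and x)))) and ((not ((not x) and (hit <-> x))) -> (((not x) -> (((not x) -> (x and hit)) and (x -> hit))) and (x -> hit)))
Answer: WP = (((not x) and (hit <-> x)) -> ((((not (hit <-> x)) or (hit and x)) -> hit) and ((not (hit <-> x)) or (hit and x)))) and ((not ((not x) and (hit <-> x))) -> (((not x) -> (((not x) -> (x and hit)) and (x -> hit))) and (x -> hit)))


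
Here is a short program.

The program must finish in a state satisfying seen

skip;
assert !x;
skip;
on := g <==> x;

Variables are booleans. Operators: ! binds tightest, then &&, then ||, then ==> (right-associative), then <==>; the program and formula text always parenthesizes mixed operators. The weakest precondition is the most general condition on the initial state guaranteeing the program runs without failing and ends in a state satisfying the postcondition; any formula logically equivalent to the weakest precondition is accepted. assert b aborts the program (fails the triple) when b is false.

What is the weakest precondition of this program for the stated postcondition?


Working backward. After the program, seen must hold.
Before on := g <==> x: seen
Before skip: seen
Before assert !x: (!x) && seen
Before skip: (!x) && seen
Answer: WP = (!x) && seen


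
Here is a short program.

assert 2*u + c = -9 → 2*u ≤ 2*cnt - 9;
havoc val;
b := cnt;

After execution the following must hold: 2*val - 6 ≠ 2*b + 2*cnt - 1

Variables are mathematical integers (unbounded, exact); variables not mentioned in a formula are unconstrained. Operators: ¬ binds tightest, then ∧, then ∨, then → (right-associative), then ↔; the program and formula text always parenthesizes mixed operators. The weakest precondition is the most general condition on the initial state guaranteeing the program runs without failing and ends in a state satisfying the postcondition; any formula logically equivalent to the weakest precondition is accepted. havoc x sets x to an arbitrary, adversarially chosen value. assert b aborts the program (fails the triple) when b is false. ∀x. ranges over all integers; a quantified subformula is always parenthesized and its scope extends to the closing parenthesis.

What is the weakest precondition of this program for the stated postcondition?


Working backward. After the program, the postcondition 2*val - 6 ≠ 2*b + 2*cnt - 1 must hold; in canonical form it is 2*val ≠ 2*b + 2*cnt + 5.
Before b := cnt: 2*val ≠ 4*cnt + 5
Before havoc val: ∀val_1. 2*val_1 ≠ 4*cnt + 5
Before assert 2*u + c = -9 → 2*u ≤ 2*cnt - 9: (c + 2*u = -9 → 2*u ≤ 2*cnt - 9) ∧ (∀val_1. 2*val_1 ≠ 4*cnt + 5)
Answer: WP = (c + 2*u = -9 → 2*u ≤ 2*cnt - 9) ∧ (∀val_1. 2*val_1 ≠ 4*cnt + 5)


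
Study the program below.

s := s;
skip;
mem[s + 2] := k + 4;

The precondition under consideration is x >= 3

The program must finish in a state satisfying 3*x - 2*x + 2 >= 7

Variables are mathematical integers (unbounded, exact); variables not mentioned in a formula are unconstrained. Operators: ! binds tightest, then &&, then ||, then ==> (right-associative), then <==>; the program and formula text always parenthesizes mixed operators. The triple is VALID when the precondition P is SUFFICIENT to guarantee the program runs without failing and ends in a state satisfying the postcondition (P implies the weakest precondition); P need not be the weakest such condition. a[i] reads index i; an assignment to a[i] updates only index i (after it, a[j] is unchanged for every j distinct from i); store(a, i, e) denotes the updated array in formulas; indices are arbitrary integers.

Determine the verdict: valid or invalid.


Working backward. After the program, the postcondition 3*x - 2*x + 2 >= 7 must hold; in canonical form it is x >= 5.
Before mem[s + 2] := k + 4: x >= 5
Before skip: x >= 5
Before s := s: x >= 5
The weakest precondition is x >= 5.
Check whether x >= 3 implies it.
Countermodel: at the initial state x = 3, the precondition holds but the weakest precondition fails.
Answer: invalid


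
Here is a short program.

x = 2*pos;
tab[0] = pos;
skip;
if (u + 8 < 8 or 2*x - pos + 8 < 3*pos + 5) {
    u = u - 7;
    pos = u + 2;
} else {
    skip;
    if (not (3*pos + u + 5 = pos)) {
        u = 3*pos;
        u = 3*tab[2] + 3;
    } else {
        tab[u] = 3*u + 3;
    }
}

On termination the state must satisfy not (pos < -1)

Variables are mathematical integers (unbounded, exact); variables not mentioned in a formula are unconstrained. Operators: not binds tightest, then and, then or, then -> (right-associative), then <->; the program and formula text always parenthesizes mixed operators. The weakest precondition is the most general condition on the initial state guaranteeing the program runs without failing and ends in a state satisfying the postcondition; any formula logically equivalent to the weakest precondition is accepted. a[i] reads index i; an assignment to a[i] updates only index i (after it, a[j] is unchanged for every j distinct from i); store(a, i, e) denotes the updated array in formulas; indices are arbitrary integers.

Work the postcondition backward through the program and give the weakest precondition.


Working backward. After the program, not (pos < -1) must hold.
Then branch requires not (u < 4); else branch requires ((not (2*pos + u = -5)) -> (not (pos < -1))) and (2*pos + u = -5 -> (not (pos < -1))).
Before the if: ((u < 0 or 2*x < 4*pos - 3) -> (not (u < 4))) and ((not (u < 0 or 2*x < 4*pos - 3)) -> (((not (2*pos + u = -5)) -> (not (pos < -1))) and (2*pos + u = -5 -> (not (pos < -1)))))
Before skip: ((u < 0 or 2*x < 4*pos - 3) -> (not (u < 4))) and ((not (u < 0 or 2*x < 4*pos - 3)) -> (((not (2*pos + u = -5)) -> (not (pos < -1))) and (2*pos + u = -5 -> (not (pos < -1)))))
Before tab[0] := pos: ((u < 0 or 2*x < 4*pos - 3) -> (not (u < 4))) and ((not (u < 0 or 2*x < 4*pos - 3)) -> (((not (2*pos + u = -5)) -> (not (pos < -1))) and (2*pos + u = -5 -> (not (pos < -1)))))
Before x := 2*pos: (u < 0 -> (not (u < 4))) and ((not (u < 0)) -> (((not (2*pos + u = -5)) -> (not (pos < -1))) and (2*pos + u = -5 -> (not (pos < -1)))))
Answer: WP = (u < 0 -> (not (u < 4))) and ((not (u < 0)) -> (((not (2*pos + u = -5)) -> (not (pos < -1))) and (2*pos + u = -5 -> (not (pos < -1)))))


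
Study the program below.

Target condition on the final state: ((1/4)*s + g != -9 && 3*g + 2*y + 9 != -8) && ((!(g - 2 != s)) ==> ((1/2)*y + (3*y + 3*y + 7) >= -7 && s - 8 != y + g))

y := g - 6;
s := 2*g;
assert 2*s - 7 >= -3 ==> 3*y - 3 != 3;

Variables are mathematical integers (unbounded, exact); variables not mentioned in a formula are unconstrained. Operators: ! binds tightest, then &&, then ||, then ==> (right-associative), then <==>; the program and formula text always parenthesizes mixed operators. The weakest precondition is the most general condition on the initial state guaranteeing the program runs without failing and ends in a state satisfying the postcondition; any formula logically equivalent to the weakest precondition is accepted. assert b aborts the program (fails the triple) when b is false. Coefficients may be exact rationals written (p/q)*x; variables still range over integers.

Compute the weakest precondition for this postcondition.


Working backward. After the program, the postcondition ((1/4)*s + g != -9 && 3*g + 2*y + 9 != -8) && ((!(g - 2 != s)) ==> ((1/2)*y + (3*y + 3*y + 7) >= -7 && s - 8 != y + g)) must hold; in canonical form it is g + (1/4)*s != -9 && 3*g + 2*y != -17 && ((!(g != s + 2)) ==> ((13/2)*y >= -14 && s != g + y + 8)).
Before assert 2*s - 7 >= -3 ==> 3*y - 3 != 3: (2*s >= 4 ==> 3*y != 6) && g + (1/4)*s != -9 && 3*g + 2*y != -17 && ((!(g != s + 2)) ==> ((13/2)*y >= -14 && s != g + y + 8))
Before s := 2*g: (4*g >= 4 ==> 3*y != 6) && (3/2)*g != -9 && 3*g + 2*y != -17 && ((!(g != -2)) ==> ((13/2)*y >= -14 && g != y + 8))
Before y := g - 6: (4*g >= 4 ==> 3*g != 24) && (3/2)*g != -9 && 5*g != -5 && ((!(g != -2)) ==> (13/2)*g >= 25)
Answer: WP = (4*g >= 4 ==> 3*g != 24) && (3/2)*g != -9 && 5*g != -5 && ((!(g != -2)) ==> (13/2)*g >= 25)


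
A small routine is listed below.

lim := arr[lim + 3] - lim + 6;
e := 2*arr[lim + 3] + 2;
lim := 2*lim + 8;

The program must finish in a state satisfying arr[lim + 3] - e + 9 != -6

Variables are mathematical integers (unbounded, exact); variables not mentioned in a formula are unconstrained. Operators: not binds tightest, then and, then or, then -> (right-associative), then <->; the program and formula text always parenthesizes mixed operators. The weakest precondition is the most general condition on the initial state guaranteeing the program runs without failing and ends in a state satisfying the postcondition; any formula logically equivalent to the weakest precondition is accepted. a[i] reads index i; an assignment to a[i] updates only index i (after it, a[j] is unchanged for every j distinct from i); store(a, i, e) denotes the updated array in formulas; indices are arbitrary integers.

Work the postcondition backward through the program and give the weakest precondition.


Working backward. After the program, the postcondition arr[lim + 3] - e + 9 != -6 must hold; in canonical form it is arr[lim + 3] != e - 15.
Before lim := 2*lim + 8: arr[2*lim + 11] != e - 15
Before e := 2*arr[lim + 3] + 2: arr[2*lim + 11] != 2*arr[lim + 3] - 13
Before lim := arr[lim + 3] - lim + 6: arr[2*arr[lim + 3] - 2*lim + 23] != 2*arr[arr[lim + 3] - lim + 9] - 13
Answer: WP = arr[2*arr[lim + 3] - 2*lim + 23] != 2*arr[arr[lim + 3] - lim + 9] - 13


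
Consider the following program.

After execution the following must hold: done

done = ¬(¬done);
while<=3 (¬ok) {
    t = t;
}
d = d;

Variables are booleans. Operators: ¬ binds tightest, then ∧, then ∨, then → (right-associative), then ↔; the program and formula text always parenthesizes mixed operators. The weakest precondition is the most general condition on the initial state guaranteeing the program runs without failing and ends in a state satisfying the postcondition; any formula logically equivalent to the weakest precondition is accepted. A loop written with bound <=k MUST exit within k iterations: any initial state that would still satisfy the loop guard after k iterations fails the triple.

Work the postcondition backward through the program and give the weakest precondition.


Working backward. After the program, done must hold.
Before d := d: done
Before the loop (bound <=3), unroll the exhaustion recursion (WP_0 = exit-now case; WP_j = one more guarded iteration, up to j = 3):
  WP_0: ok ∧ done
  WP_1: ((¬ok) → (ok ∧ done)) ∧ (ok → done)
  WP_2: ((¬ok) → (((¬ok) → (ok ∧ done)) ∧ (ok → done))) ∧ (ok → done)
  WP_3: ((¬ok) → (((¬ok) → (((¬ok) → (ok ∧ done)) ∧ (ok → done))) ∧ (ok → done))) ∧ (ok → done)
So before the loop: ((¬ok) → (((¬ok) → (((¬ok) → (ok ∧ done)) ∧ (ok → done))) ∧ (ok → done))) ∧ (ok → done)
Before done := ¬(¬done): ((¬ok) → (((¬ok) → (((¬ok) → (ok ∧ done)) ∧ (ok → done))) ∧ (ok → done))) ∧ (ok → done)
Answer: WP = ((¬ok) → (((¬ok) → (((¬ok) → (ok ∧ done)) ∧ (ok → done))) ∧ (ok → done))) ∧ (ok → done)


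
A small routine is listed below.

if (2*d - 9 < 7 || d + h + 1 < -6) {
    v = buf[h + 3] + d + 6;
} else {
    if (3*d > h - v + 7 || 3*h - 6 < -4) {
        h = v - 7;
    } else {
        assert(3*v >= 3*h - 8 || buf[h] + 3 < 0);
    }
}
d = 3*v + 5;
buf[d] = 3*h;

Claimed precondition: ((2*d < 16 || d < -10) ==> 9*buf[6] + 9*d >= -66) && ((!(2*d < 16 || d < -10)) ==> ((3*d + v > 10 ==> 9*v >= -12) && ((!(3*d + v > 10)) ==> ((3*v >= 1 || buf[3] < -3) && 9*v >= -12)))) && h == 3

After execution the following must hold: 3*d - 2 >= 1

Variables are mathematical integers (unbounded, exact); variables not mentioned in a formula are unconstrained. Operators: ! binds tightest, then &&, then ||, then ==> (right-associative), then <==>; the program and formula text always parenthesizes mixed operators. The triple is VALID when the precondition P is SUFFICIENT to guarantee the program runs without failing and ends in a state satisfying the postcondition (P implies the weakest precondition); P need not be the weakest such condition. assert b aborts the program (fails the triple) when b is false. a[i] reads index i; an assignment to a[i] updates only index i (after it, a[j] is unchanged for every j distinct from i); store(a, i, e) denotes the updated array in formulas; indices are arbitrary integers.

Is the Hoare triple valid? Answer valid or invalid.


Working backward. After the program, the postcondition 3*d - 2 >= 1 must hold; in canonical form it is 3*d >= 3.
Before buf[d] := 3*h: 3*d >= 3
Before d := 3*v + 5: 9*v >= -12
Then branch requires 9*buf[h + 3] + 9*d >= -66; else branch requires ((3*d + v > h + 7 || 3*h < 2) ==> 9*v >= -12) && ((!(3*d + v > h + 7 || 3*h < 2)) ==> ((3*v >= 3*h - 8 || buf[h] < -3) && 9*v >= -12)).
Before the if: ((2*d < 16 || d + h < -7) ==> 9*buf[h + 3] + 9*d >= -66) && ((!(2*d < 16 || d + h < -7)) ==> (((3*d + v > h + 7 || 3*h < 2) ==> 9*v >= -12) && ((!(3*d + v > h + 7 || 3*h < 2)) ==> ((3*v >= 3*h - 8 || buf[h] < -3) && 9*v >= -12))))
The weakest precondition is ((2*d < 16 || d + h < -7) ==> 9*buf[h + 3] + 9*d >= -66) && ((!(2*d < 16 || d + h < -7)) ==> (((3*d + v > h + 7 || 3*h < 2) ==> 9*v >= -12) && ((!(3*d + v > h + 7 || 3*h < 2)) ==> ((3*v >= 3*h - 8 || buf[h] < -3) && 9*v >= -12)))).
Check whether ((2*d < 16 || d < -10) ==> 9*buf[6] + 9*d >= -66) && ((!(2*d < 16 || d < -10)) ==> ((3*d + v > 10 ==> 9*v >= -12) && ((!(3*d + v > 10)) ==> ((3*v >= 1 || buf[3] < -3) && 9*v >= -12)))) && h == 3 implies it.
Every state satisfying the precondition satisfies the weakest precondition: the implication holds.
Answer: valid


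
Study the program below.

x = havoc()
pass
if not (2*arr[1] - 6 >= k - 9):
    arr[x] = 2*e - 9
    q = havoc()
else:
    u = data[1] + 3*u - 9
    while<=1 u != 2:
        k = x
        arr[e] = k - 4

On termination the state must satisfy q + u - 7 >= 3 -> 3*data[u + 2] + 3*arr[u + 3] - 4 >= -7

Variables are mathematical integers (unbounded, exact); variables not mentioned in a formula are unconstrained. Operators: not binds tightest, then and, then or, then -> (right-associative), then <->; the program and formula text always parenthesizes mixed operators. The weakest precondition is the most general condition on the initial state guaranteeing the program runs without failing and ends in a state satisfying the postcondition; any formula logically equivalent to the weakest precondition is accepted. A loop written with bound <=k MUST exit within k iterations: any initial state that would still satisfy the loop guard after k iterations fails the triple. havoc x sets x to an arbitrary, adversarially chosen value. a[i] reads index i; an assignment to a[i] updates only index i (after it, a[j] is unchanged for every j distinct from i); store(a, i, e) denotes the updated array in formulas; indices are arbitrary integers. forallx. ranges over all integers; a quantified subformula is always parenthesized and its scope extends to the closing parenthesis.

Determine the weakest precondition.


Working backward. After the program, the postcondition q + u - 7 >= 3 -> 3*data[u + 2] + 3*arr[u + 3] - 4 >= -7 must hold; in canonical form it is q + u >= 10 -> 3*arr[u + 3] + 3*data[u + 2] >= -3.
Then branch requires forall q_1. (q_1 + u >= 10 -> 3*data[u + 2] + 3*store(arr, x, 2*e - 9)[u + 3] >= -3); else branch requires (data[1] + 3*u != 11 -> ((not (data[1] + 3*u != 11)) and (data[1] + q + 3*u >= 19 -> 3*data[data[1] + 3*u - 7] + 3*store(arr, e, x - 4)[data[1] + 3*u - 6] >= -3))) and ((not (data[1] + 3*u != 11)) -> (data[1] + q + 3*u >= 19 -> 3*arr[data[1] + 3*u - 6] + 3*data[data[1] + 3*u - 7] >= -3)).
Before the if: ((not (2*arr[1] >= k - 3)) -> (forall q_1. (q_1 + u >= 10 -> 3*data[u + 2] + 3*store(arr, x, 2*e - 9)[u + 3] >= -3))) and (2*arr[1] >= k - 3 -> ((data[1] + 3*u != 11 -> ((not (data[1] + 3*u != 11)) and (data[1] + q + 3*u >= 19 -> 3*data[data[1] + 3*u - 7] + 3*store(arr, e, x - 4)[data[1] + 3*u - 6] >= -3))) and ((not (data[1] + 3*u != 11)) -> (data[1] + q + 3*u >= 19 -> 3*arr[data[1] + 3*u - 6] + 3*data[data[1] + 3*u - 7] >= -3))))
Before skip: ((not (2*arr[1] >= k - 3)) -> (forall q_1. (q_1 + u >= 10 -> 3*data[u + 2] + 3*store(arr, x, 2*e - 9)[u + 3] >= -3))) and (2*arr[1] >= k - 3 -> ((data[1] + 3*u != 11 -> ((not (data[1] + 3*u != 11)) and (data[1] + q + 3*u >= 19 -> 3*data[data[1] + 3*u - 7] + 3*store(arr, e, x - 4)[data[1] + 3*u - 6] >= -3))) and ((not (data[1] + 3*u != 11)) -> (data[1] + q + 3*u >= 19 -> 3*arr[data[1] + 3*u - 6] + 3*data[data[1] + 3*u - 7] >= -3))))
Before havoc x: forall x_1. (((not (2*arr[1] >= k - 3)) -> (forall q_1. (q_1 + u >= 10 -> 3*data[u + 2] + 3*store(arr, x_1, 2*e - 9)[u + 3] >= -3))) and (2*arr[1] >= k - 3 -> ((data[1] + 3*u != 11 -> ((not (data[1] + 3*u != 11)) and (data[1] + q + 3*u >= 19 -> 3*data[data[1] + 3*u - 7] + 3*store(arr, e, x_1 - 4)[data[1] + 3*u - 6] >= -3))) and ((not (data[1] + 3*u != 11)) -> (data[1] + q + 3*u >= 19 -> 3*arr[data[1] + 3*u - 6] + 3*data[data[1] + 3*u - 7] >= -3)))))
Answer: WP = forall x_1. (((not (2*arr[1] >= k - 3)) -> (forall q_1. (q_1 + u >= 10 -> 3*data[u + 2] + 3*store(arr, x_1, 2*e - 9)[u + 3] >= -3))) and (2*arr[1] >= k - 3 -> ((data[1] + 3*u != 11 -> ((not (data[1] + 3*u != 11)) and (data[1] + q + 3*u >= 19 -> 3*data[data[1] + 3*u - 7] + 3*store(arr, e, x_1 - 4)[data[1] + 3*u - 6] >= -3))) and ((not (data[1] + 3*u != 11)) -> (data[1] + q + 3*u >= 19 -> 3*arr[data[1] + 3*u - 6] + 3*data[data[1] + 3*u - 7] >= -3)))))


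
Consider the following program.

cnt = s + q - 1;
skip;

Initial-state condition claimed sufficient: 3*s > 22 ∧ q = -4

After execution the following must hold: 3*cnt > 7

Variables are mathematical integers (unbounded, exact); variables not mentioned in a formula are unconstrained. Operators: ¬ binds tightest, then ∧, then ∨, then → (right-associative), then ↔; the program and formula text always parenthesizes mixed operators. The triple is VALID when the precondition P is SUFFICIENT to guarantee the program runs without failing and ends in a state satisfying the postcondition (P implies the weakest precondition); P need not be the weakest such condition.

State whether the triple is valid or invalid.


Working backward. After the program, 3*cnt > 7 must hold.
Before skip: 3*cnt > 7
Before cnt := s + q - 1: 3*q + 3*s > 10
The weakest precondition is 3*q + 3*s > 10.
Check whether 3*s > 22 ∧ q = -4 implies it.
Every state satisfying the precondition satisfies the weakest precondition: the implication holds.
Answer: valid


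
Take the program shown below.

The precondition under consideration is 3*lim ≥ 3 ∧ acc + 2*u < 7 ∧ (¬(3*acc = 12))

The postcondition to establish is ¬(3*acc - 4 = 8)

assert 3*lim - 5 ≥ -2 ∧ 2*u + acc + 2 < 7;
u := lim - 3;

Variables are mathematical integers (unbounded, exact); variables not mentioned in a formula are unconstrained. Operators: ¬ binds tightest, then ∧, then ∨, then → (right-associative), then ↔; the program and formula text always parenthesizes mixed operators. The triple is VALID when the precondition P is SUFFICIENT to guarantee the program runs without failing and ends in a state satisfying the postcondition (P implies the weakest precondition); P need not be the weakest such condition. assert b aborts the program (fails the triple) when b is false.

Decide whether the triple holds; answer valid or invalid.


Working backward. After the program, the postcondition ¬(3*acc - 4 = 8) must hold; in canonical form it is ¬(3*acc = 12).
Before u := lim - 3: ¬(3*acc = 12)
Before assert 3*lim - 5 ≥ -2 ∧ 2*u + acc + 2 < 7: 3*lim ≥ 3 ∧ acc + 2*u < 5 ∧ (¬(3*acc = 12))
The weakest precondition is 3*lim ≥ 3 ∧ acc + 2*u < 5 ∧ (¬(3*acc = 12)).
Check whether 3*lim ≥ 3 ∧ acc + 2*u < 7 ∧ (¬(3*acc = 12)) implies it.
Countermodel: at the initial state acc = 3, lim = 1, u = 1, the precondition holds but the weakest precondition fails.
Answer: invalid


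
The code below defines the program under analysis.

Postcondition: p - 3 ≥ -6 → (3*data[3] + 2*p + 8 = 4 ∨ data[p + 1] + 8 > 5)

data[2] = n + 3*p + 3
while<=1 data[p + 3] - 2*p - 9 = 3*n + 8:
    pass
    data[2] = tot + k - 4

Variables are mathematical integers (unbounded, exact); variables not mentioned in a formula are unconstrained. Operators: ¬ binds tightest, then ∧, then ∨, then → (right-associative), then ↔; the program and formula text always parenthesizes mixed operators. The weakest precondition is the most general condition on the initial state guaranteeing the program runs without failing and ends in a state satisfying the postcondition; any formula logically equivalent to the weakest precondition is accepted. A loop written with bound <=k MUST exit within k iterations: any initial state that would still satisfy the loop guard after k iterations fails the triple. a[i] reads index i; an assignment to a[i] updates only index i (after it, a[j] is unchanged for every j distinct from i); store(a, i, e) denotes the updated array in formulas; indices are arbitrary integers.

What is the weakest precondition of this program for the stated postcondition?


Working backward. After the program, the postcondition p - 3 ≥ -6 → (3*data[3] + 2*p + 8 = 4 ∨ data[p + 1] + 8 > 5) must hold; in canonical form it is p ≥ -3 → (3*data[3] + 2*p = -4 ∨ data[p + 1] > -3).
Before the loop (bound <=1), unroll the exhaustion recursion (WP_0 = exit-now case; WP_j = one more guarded iteration, up to j = 1):
  WP_0: (¬(data[p + 3] = 3*n + 2*p + 17)) ∧ (p ≥ -3 → (3*data[3] + 2*p = -4 ∨ data[p + 1] > -3))
  WP_1: (data[p + 3] = 3*n + 2*p + 17 → ((¬(store(data, 2, k + tot - 4)[p + 3] = 3*n + 2*p + 17)) ∧ (p ≥ -3 → (3*data[3] + 2*p = -4 ∨ store(data, 2, k + tot - 4)[p + 1] > -3)))) ∧ ((¬(data[p + 3] = 3*n + 2*p + 17)) → (p ≥ -3 → (3*data[3] + 2*p = -4 ∨ data[p + 1] > -3)))
So before the loop: (data[p + 3] = 3*n + 2*p + 17 → ((¬(store(data, 2, k + tot - 4)[p + 3] = 3*n + 2*p + 17)) ∧ (p ≥ -3 → (3*data[3] + 2*p = -4 ∨ store(data, 2, k + tot - 4)[p + 1] > -3)))) ∧ ((¬(data[p + 3] = 3*n + 2*p + 17)) → (p ≥ -3 → (3*data[3] + 2*p = -4 ∨ data[p + 1] > -3)))
Before data[2] := n + 3*p + 3: (store(data, 2, n + 3*p + 3)[p + 3] = 3*n + 2*p + 17 → ((¬(store(store(data, 2, n + 3*p + 3), 2, k + tot - 4)[p + 3] = 3*n + 2*p + 17)) ∧ (p ≥ -3 → (3*data[3] + 2*p = -4 ∨ store(store(data, 2, n + 3*p + 3), 2, k + tot - 4)[p + 1] > -3)))) ∧ ((¬(store(data, 2, n + 3*p + 3)[p + 3] = 3*n + 2*p + 17)) → (p ≥ -3 → (3*data[3] + 2*p = -4 ∨ store(data, 2, n + 3*p + 3)[p + 1] > -3)))
Answer: WP = (store(data, 2, n + 3*p + 3)[p + 3] = 3*n + 2*p + 17 → ((¬(store(store(data, 2, n + 3*p + 3), 2, k + tot - 4)[p + 3] = 3*n + 2*p + 17)) ∧ (p ≥ -3 → (3*data[3] + 2*p = -4 ∨ store(store(data, 2, n + 3*p + 3), 2, k + tot - 4)[p + 1] > -3)))) ∧ ((¬(store(data, 2, n + 3*p + 3)[p + 3] = 3*n + 2*p + 17)) → (p ≥ -3 → (3*data[3] + 2*p = -4 ∨ store(data, 2, n + 3*p + 3)[p + 1] > -3)))


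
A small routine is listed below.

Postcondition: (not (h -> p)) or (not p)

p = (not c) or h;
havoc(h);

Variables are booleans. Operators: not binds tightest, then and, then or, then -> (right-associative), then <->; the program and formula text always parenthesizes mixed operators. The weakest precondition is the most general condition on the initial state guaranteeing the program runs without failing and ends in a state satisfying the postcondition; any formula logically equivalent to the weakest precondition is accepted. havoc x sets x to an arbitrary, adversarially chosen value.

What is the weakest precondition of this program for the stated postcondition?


Working backward. After the program, (not (h -> p)) or (not p) must hold.
Before havoc h: not p
Before p := (not c) or h: not ((not c) or h)
Answer: WP = not ((not c) or h)


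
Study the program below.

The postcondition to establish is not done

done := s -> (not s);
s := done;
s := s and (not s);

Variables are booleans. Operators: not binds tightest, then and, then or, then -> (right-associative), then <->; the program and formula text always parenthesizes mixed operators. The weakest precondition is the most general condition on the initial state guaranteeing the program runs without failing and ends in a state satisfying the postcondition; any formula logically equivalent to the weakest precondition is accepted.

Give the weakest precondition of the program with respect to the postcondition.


Working backward. After the program, not done must hold.
Before s := s and (not s): not done
Before s := done: not done
Before done := s -> (not s): not (s -> (not s))
Answer: WP = not (s -> (not s))


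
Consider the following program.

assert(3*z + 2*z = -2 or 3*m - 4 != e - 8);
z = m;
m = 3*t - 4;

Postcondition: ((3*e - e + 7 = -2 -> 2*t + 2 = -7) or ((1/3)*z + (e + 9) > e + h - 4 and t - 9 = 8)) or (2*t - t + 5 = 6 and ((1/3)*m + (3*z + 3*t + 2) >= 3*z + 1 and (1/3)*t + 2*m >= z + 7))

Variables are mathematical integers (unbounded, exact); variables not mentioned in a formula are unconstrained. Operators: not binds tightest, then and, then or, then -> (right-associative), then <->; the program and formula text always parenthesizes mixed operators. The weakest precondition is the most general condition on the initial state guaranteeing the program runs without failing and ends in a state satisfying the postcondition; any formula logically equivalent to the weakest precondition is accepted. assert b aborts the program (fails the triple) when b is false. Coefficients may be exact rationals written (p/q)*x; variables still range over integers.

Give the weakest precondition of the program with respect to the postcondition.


Working backward. After the program, the postcondition ((3*e - e + 7 = -2 -> 2*t + 2 = -7) or ((1/3)*z + (e + 9) > e + h - 4 and t - 9 = 8)) or (2*t - t + 5 = 6 and ((1/3)*m + (3*z + 3*t + 2) >= 3*z + 1 and (1/3)*t + 2*m >= z + 7)) must hold; in canonical form it is (2*e = -9 -> 2*t = -9) or ((1/3)*z > h - 13 and t = 17) or (t = 1 and (1/3)*m + 3*t >= -1 and 2*m + (1/3)*t >= z + 7).
Before m := 3*t - 4: (2*e = -9 -> 2*t = -9) or ((1/3)*z > h - 13 and t = 17) or (t = 1 and 4*t >= 1/3 and (19/3)*t >= z + 15)
Before z := m: (2*e = -9 -> 2*t = -9) or ((1/3)*m > h - 13 and t = 17) or (t = 1 and 4*t >= 1/3 and (19/3)*t >= m + 15)
Before assert 3*z + 2*z = -2 or 3*m - 4 != e - 8: (5*z = -2 or 3*m != e - 4) and ((2*e = -9 -> 2*t = -9) or ((1/3)*m > h - 13 and t = 17) or (t = 1 and 4*t >= 1/3 and (19/3)*t >= m + 15))
Answer: WP = (5*z = -2 or 3*m != e - 4) and ((2*e = -9 -> 2*t = -9) or ((1/3)*m > h - 13 and t = 17) or (t = 1 and 4*t >= 1/3 and (19/3)*t >= m + 15))


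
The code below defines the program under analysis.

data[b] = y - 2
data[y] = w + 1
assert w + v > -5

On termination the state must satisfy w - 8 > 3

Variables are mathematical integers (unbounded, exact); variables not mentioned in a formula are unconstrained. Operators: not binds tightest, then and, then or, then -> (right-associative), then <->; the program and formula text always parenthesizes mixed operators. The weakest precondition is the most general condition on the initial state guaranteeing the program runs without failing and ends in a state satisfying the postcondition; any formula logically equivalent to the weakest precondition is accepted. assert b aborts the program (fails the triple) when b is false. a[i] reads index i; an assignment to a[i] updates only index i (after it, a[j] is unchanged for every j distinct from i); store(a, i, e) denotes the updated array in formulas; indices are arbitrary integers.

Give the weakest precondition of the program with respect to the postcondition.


Working backward. After the program, the postcondition w - 8 > 3 must hold; in canonical form it is w > 11.
Before assert w + v > -5: v + w > -5 and w > 11
Before data[y] := w + 1: v + w > -5 and w > 11
Before data[b] := y - 2: v + w > -5 and w > 11
Answer: WP = v + w > -5 and w > 11


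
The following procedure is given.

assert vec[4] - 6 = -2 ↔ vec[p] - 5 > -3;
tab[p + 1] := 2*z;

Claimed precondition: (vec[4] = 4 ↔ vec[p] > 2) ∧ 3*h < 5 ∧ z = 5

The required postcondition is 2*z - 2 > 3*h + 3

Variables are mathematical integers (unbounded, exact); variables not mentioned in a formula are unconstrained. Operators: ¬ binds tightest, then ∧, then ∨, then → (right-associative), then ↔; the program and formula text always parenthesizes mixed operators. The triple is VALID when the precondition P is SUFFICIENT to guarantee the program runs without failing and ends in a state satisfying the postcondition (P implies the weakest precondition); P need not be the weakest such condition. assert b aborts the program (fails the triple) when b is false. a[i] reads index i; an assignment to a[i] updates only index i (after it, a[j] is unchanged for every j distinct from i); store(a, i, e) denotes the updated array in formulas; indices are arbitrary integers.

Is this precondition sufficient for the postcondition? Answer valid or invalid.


Working backward. After the program, the postcondition 2*z - 2 > 3*h + 3 must hold; in canonical form it is 2*z > 3*h + 5.
Before tab[p + 1] := 2*z: 2*z > 3*h + 5
Before assert vec[4] - 6 = -2 ↔ vec[p] - 5 > -3: (vec[4] = 4 ↔ vec[p] > 2) ∧ 2*z > 3*h + 5
The weakest precondition is (vec[4] = 4 ↔ vec[p] > 2) ∧ 2*z > 3*h + 5.
Check whether (vec[4] = 4 ↔ vec[p] > 2) ∧ 3*h < 5 ∧ z = 5 implies it.
Every state satisfying the precondition satisfies the weakest precondition: the implication holds.
Answer: valid


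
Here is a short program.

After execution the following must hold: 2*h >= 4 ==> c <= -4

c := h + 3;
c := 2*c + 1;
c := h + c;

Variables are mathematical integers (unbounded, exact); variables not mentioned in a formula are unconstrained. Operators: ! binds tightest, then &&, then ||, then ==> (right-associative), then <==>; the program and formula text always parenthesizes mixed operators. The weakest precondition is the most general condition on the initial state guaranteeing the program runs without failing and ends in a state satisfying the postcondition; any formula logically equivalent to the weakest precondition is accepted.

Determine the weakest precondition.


Working backward. After the program, 2*h >= 4 ==> c <= -4 must hold.
Before c := h + c: 2*h >= 4 ==> c + h <= -4
Before c := 2*c + 1: 2*h >= 4 ==> 2*c + h <= -5
Before c := h + 3: 2*h >= 4 ==> 3*h <= -11
Answer: WP = 2*h >= 4 ==> 3*h <= -11


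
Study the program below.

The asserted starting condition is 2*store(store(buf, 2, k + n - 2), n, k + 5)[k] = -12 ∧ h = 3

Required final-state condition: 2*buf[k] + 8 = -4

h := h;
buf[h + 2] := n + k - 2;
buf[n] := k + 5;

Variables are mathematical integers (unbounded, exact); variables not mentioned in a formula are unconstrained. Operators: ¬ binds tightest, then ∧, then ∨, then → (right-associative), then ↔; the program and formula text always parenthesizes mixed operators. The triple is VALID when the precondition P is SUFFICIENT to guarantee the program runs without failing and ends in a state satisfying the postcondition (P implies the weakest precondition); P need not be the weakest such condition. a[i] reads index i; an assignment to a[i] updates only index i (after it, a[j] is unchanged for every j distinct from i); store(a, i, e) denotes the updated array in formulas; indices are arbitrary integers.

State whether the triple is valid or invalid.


Working backward. After the program, the postcondition 2*buf[k] + 8 = -4 must hold; in canonical form it is 2*buf[k] = -12.
Before buf[n] := k + 5: 2*store(buf, n, k + 5)[k] = -12
Before buf[h + 2] := n + k - 2: 2*store(store(buf, h + 2, k + n - 2), n, k + 5)[k] = -12
Before h := h: 2*store(store(buf, h + 2, k + n - 2), n, k + 5)[k] = -12
The weakest precondition is 2*store(store(buf, h + 2, k + n - 2), n, k + 5)[k] = -12.
Check whether 2*store(store(buf, 2, k + n - 2), n, k + 5)[k] = -12 ∧ h = 3 implies it.
Countermodel: at the initial state buf = {[2] = 3, [5] = -6, [8] = 3, elsewhere 3}, h = 3, k = 5, n = 8, the precondition holds but the weakest precondition fails.
Answer: invalid


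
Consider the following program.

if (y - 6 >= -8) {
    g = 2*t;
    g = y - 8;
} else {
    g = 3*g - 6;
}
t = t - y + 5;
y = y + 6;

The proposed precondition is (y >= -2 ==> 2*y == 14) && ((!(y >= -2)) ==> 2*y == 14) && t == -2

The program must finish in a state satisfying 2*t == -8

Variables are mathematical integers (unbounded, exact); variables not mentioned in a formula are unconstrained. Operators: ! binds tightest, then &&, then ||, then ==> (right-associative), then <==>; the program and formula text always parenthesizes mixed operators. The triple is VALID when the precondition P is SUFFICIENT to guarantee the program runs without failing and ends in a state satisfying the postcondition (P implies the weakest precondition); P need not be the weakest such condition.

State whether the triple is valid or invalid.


Working backward. After the program, 2*t == -8 must hold.
Before y := y + 6: 2*t == -8
Before t := t - y + 5: 2*t == 2*y - 18
Then branch requires 2*t == 2*y - 18; else branch requires 2*t == 2*y - 18.
Before the if: (y >= -2 ==> 2*t == 2*y - 18) && ((!(y >= -2)) ==> 2*t == 2*y - 18)
The weakest precondition is (y >= -2 ==> 2*t == 2*y - 18) && ((!(y >= -2)) ==> 2*t == 2*y - 18).
Check whether (y >= -2 ==> 2*y == 14) && ((!(y >= -2)) ==> 2*y == 14) && t == -2 implies it.
Every state satisfying the precondition satisfies the weakest precondition: the implication holds.
Answer: valid


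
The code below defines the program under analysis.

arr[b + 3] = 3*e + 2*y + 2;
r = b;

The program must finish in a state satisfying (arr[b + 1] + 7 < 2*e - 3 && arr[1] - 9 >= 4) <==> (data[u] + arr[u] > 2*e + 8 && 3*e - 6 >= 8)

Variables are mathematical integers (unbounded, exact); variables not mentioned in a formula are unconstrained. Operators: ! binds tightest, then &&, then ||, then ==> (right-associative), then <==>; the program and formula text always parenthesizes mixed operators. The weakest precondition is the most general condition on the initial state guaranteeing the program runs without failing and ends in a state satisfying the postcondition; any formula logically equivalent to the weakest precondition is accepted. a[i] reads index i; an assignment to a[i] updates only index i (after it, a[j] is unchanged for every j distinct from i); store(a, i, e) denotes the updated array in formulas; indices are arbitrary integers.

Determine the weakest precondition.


Working backward. After the program, the postcondition (arr[b + 1] + 7 < 2*e - 3 && arr[1] - 9 >= 4) <==> (data[u] + arr[u] > 2*e + 8 && 3*e - 6 >= 8) must hold; in canonical form it is (arr[b + 1] < 2*e - 10 && arr[1] >= 13) <==> (arr[u] + data[u] > 2*e + 8 && 3*e >= 14).
Before r := b: (arr[b + 1] < 2*e - 10 && arr[1] >= 13) <==> (arr[u] + data[u] > 2*e + 8 && 3*e >= 14)
Before arr[b + 3] := 3*e + 2*y + 2: (store(arr, b + 3, 3*e + 2*y + 2)[b + 1] < 2*e - 10 && store(arr, b + 3, 3*e + 2*y + 2)[1] >= 13) <==> (data[u] + store(arr, b + 3, 3*e + 2*y + 2)[u] > 2*e + 8 && 3*e >= 14)
Answer: WP = (store(arr, b + 3, 3*e + 2*y + 2)[b + 1] < 2*e - 10 && store(arr, b + 3, 3*e + 2*y + 2)[1] >= 13) <==> (data[u] + store(arr, b + 3, 3*e + 2*y + 2)[u] > 2*e + 8 && 3*e >= 14)
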